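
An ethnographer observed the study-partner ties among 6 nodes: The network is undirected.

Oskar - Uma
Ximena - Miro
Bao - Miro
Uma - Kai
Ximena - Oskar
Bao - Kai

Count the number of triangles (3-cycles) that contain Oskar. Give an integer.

0

Oskar's neighbors are Uma and Ximena, but none of them are tied to each other, so no triangle contains Oskar.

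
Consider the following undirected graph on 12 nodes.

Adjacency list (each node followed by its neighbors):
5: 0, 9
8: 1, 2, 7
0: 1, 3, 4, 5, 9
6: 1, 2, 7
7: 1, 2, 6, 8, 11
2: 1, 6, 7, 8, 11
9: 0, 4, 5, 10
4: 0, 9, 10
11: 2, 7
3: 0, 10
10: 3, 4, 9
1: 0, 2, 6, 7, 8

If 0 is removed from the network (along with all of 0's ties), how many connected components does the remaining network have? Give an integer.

Without 0, the remaining ties split the others into: {3, 4, 5, 9, 10}; {1, 2, 6, 7, 8, 11}.
That's 2 separate components.

2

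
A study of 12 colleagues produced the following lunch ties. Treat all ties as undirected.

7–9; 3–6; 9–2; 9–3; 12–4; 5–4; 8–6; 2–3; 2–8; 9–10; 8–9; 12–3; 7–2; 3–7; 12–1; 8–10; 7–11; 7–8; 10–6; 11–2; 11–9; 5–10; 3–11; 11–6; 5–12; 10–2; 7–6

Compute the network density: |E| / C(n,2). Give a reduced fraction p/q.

9/22

There are 27 edges and 12 nodes, so the maximum possible is C(12,2) = 66.
Density = 27/66 = 9/22.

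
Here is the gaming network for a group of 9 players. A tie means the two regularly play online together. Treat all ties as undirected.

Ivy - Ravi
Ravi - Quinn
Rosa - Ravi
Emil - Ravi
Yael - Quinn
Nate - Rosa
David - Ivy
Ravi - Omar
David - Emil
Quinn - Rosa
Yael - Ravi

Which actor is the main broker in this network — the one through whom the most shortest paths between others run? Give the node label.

Unnormalized betweenness of each node: David:1/2, Emil:3, Ivy:3, Nate:0, Omar:0, Quinn:1, Ravi:41/2, Rosa:7, Yael:0.
Ravi has the largest value, 41/2, making it the main broker — the node through which the most shortest paths run.

Ravi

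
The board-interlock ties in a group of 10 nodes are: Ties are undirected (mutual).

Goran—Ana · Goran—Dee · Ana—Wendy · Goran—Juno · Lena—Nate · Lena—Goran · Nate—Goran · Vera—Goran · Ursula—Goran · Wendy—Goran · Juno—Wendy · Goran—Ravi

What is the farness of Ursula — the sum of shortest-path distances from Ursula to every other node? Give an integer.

Distances from Ursula: Ana:2, Dee:2, Goran:1, Juno:2, Lena:2, Nate:2, Ravi:2, Vera:2, Wendy:2.
Sum = 2 + 2 + 1 + 2 + 2 + 2 + 2 + 2 + 2 = 17.

17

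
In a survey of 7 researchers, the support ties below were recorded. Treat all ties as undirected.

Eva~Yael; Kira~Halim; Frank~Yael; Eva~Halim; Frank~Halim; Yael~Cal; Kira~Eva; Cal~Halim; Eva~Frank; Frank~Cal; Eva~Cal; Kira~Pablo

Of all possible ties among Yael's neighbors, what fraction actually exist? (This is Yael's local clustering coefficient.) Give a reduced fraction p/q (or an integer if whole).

Yael's neighbors: Cal, Eva, and Frank (k = 3).
Possible neighbor pairs: C(3,2) = 3. Edges among them: Cal–Eva, Cal–Frank, Eva–Frank → e = 3.
Clustering(Yael) = 3/3 = 1.

1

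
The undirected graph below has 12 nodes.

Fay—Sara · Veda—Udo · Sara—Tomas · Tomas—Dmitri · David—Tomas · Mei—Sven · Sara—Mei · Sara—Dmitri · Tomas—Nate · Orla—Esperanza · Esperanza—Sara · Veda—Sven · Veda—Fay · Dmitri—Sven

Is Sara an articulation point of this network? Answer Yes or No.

Yes

Removing Sara leaves {Esperanza and Orla} with no path to {David, Dmitri, Fay, Mei, Nate, Sven, Tomas, Udo, and Veda}, so the network splits into 2 components. Sara is a cut vertex.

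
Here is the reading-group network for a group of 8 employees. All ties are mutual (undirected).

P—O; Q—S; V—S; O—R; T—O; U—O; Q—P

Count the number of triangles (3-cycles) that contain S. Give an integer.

S's neighbors are Q and V, but none of them are tied to each other, so no triangle contains S.

0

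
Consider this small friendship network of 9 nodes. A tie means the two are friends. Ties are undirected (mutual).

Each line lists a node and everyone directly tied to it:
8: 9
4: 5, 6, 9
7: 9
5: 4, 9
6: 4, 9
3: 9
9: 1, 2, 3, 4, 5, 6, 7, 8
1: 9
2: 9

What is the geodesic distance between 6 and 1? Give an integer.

One shortest route is 6 – 9 – 1, which uses 2 edges, and 6 and 1 are not directly tied, so nothing shorter exists. So d(6,1) = 2.

2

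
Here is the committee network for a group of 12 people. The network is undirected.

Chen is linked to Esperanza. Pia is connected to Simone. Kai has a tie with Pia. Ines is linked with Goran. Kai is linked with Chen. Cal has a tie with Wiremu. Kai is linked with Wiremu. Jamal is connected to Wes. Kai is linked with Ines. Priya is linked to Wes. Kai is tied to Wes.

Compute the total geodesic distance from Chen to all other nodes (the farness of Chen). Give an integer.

Distances from Chen: Cal:3, Esperanza:1, Goran:3, Ines:2, Jamal:3, Kai:1, Pia:2, Priya:3, Simone:3, Wes:2, Wiremu:2.
Sum = 3 + 1 + 3 + 2 + 3 + 1 + 2 + 3 + 3 + 2 + 2 = 25.

25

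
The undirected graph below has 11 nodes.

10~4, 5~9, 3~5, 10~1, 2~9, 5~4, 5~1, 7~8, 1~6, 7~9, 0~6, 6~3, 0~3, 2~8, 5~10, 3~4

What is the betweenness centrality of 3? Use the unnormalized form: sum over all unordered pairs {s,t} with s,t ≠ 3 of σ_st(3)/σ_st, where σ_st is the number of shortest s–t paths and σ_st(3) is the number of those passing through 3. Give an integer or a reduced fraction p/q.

61/6

Pairs whose geodesics pass through 3 — 5–6: 1/2; 5–0: 1; 10–0: 2/3; 6–4: 1; 6–2: 1/2; 6–7: 1/2; 6–8: 2/4; 6–9: 1/2; 0–4: 1; 0–2: 1; 0–7: 1; 0–8: 2/2; 0–9: 1.
All other pairs contribute 0.
Summing the contributions gives betweenness(3) = 61/6.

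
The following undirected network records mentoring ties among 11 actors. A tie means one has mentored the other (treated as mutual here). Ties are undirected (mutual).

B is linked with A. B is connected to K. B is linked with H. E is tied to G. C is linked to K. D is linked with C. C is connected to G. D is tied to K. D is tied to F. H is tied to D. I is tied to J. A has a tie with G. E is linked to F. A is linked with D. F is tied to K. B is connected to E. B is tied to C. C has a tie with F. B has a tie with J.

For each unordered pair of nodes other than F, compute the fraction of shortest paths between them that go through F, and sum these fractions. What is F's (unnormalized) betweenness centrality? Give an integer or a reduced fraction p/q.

Pairs whose geodesics pass through F — E–C: 1/3; E–K: 1/2; E–D: 1.
All other pairs contribute 0.
Summing the contributions gives betweenness(F) = 11/6.

11/6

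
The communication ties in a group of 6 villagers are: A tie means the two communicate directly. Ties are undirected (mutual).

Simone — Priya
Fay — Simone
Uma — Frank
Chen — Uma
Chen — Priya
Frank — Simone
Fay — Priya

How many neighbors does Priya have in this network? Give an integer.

Priya is directly tied to Chen, Fay, and Simone. That is 3 neighbors, so the degree of Priya is 3.

3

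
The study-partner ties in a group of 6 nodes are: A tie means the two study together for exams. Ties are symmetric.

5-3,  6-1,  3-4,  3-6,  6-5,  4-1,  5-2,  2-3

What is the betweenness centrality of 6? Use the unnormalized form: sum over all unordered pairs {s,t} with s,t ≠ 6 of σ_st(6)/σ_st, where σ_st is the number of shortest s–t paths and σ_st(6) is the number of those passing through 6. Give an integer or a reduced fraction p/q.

13/6

Pairs whose geodesics pass through 6 — 3–1: 1/2; 2–1: 2/3; 5–1: 1.
All other pairs contribute 0.
Summing the contributions gives betweenness(6) = 13/6.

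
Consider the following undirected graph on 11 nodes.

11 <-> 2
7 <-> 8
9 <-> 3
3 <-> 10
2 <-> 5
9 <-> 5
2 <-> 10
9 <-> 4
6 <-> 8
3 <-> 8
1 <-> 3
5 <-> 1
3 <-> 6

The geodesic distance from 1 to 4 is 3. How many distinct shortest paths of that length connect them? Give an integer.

The shortest distance is 3. The length-3 paths are: 1–3–9–4; 1–5–9–4.
That gives 2 distinct shortest paths.

2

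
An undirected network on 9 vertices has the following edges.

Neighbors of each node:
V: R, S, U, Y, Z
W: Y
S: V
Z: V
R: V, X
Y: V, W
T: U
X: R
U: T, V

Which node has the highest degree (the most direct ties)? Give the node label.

V

Degrees — R:2, S:1, T:1, U:2, V:5, W:1, X:1, Y:2, Z:1.
The maximum is 5, attained only by V.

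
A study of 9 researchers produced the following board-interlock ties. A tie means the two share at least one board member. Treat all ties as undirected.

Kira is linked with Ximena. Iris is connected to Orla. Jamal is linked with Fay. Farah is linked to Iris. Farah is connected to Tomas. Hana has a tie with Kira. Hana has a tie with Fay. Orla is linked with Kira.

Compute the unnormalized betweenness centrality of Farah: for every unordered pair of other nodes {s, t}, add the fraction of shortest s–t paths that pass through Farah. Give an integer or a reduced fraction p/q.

Pairs whose geodesics pass through Farah — Jamal–Tomas: 1; Orla–Tomas: 1; Hana–Tomas: 1; Fay–Tomas: 1; Tomas–Ximena: 1; Tomas–Kira: 1; Tomas–Iris: 1.
All other pairs contribute 0.
Summing the contributions gives betweenness(Farah) = 7.

7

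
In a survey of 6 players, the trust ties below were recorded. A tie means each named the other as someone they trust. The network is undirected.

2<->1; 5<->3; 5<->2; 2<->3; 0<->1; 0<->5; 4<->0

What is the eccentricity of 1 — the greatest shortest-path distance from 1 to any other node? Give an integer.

Distances from 1: 0:1, 2:1, 3:2, 4:2, 5:2.
The largest is 2 (to 4, 5, and 3), so the eccentricity of 1 is 2.

2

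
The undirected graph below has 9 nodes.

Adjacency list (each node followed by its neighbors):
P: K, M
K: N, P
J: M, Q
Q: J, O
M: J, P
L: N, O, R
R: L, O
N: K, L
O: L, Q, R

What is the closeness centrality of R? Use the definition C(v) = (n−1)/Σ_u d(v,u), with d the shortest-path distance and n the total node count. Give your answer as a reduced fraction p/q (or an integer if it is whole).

2/5

Distances from R: J:3, K:3, L:1, M:4, N:2, O:1, P:4, Q:2. Sum = 20.
n = 9, so closeness = 8/20 = 2/5.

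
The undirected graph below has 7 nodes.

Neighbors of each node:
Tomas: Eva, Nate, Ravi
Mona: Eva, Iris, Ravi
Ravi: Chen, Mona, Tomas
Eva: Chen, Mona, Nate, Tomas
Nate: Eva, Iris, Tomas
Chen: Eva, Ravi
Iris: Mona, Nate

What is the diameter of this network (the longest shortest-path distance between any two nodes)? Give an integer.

Eccentricity of each node (its greatest distance to any other): Chen:3, Eva:2, Iris:3, Mona:2, Nate:2, Ravi:2, Tomas:2.
The maximum eccentricity is 3, realized for instance by the pair Chen–Iris via Chen – Ravi – Mona – Iris. So the diameter is 3.

3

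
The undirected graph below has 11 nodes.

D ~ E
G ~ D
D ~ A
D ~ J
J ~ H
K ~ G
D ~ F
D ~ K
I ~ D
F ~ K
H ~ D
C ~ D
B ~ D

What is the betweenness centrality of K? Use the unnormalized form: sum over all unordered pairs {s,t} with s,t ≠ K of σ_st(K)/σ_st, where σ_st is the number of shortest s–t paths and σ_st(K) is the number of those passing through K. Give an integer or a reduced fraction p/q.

1/2

Pairs whose geodesics pass through K — G–F: 1/2.
All other pairs contribute 0.
Summing the contributions gives betweenness(K) = 1/2.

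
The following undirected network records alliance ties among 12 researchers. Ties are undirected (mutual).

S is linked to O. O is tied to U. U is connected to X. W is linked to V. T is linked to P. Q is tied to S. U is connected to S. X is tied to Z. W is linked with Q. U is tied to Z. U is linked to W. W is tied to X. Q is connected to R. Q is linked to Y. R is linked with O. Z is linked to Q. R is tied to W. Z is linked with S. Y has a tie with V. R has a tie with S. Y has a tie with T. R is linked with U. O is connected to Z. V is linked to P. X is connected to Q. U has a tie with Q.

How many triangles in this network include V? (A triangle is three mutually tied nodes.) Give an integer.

V's neighbors are P, W, and Y, but none of them are tied to each other, so no triangle contains V.

0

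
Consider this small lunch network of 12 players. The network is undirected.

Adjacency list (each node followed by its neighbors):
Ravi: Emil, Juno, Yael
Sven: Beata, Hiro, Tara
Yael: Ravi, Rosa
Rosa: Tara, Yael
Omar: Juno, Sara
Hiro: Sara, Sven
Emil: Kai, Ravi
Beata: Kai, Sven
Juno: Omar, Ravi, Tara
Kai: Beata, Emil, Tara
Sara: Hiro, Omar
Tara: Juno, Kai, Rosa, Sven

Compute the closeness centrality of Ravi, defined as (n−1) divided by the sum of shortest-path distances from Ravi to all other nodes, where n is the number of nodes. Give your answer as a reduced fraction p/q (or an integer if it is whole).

11/24

Distances from Ravi: Beata:3, Emil:1, Hiro:4, Juno:1, Kai:2, Omar:2, Rosa:2, Sara:3, Sven:3, Tara:2, Yael:1. Sum = 24.
n = 12, so closeness = 11/24.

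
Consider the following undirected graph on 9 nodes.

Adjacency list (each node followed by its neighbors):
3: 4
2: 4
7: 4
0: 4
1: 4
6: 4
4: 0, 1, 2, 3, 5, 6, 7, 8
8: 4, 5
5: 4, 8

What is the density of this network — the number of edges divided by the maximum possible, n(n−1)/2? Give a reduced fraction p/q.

There are 9 edges and 9 nodes, so the maximum possible is C(9,2) = 36.
Density = 9/36 = 1/4.

1/4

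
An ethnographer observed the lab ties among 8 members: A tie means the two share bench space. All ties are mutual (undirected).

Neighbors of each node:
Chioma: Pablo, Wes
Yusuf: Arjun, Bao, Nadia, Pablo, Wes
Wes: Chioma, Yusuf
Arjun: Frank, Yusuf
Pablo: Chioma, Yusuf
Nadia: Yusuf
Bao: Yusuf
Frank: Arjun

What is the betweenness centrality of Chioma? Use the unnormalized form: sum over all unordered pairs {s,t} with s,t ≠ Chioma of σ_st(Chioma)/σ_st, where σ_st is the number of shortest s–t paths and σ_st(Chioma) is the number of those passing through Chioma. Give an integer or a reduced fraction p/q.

1/2

Pairs whose geodesics pass through Chioma — Wes–Pablo: 1/2.
All other pairs contribute 0.
Summing the contributions gives betweenness(Chioma) = 1/2.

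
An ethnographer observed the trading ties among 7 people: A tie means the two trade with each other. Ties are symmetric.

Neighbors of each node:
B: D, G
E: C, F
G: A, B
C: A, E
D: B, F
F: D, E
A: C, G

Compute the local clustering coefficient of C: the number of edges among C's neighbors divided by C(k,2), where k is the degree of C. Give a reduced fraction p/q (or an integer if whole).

C's neighbors: A and E (k = 2).
Possible neighbor pairs: C(2,2) = 1. Edges among them: none → e = 0.
Clustering(C) = 0/1.

0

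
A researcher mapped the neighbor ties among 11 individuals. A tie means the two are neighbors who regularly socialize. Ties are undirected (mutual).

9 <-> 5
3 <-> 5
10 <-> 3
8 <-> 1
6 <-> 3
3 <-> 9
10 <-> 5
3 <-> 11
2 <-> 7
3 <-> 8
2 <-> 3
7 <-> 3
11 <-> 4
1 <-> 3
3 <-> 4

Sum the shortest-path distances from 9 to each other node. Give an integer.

Distances from 9: 1:2, 2:2, 3:1, 4:2, 5:1, 6:2, 7:2, 8:2, 10:2, 11:2.
Sum = 2 + 2 + 1 + 2 + 1 + 2 + 2 + 2 + 2 + 2 = 18.

18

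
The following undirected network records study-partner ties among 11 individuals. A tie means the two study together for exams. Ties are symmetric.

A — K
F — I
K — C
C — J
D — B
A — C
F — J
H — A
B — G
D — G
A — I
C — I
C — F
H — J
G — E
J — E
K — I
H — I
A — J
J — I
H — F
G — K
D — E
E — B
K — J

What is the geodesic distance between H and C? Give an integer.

2

One shortest route is H – A – C, which uses 2 edges, and H and C are not directly tied, so nothing shorter exists. So d(H,C) = 2.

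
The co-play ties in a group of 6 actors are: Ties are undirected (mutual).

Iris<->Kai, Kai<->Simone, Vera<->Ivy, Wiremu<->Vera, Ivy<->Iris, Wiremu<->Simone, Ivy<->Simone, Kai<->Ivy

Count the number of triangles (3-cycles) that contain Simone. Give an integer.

1

Simone's neighbors: Ivy, Kai, and Wiremu.
Neighbor pairs that are themselves tied: Simone–Ivy–Kai. Each forms one triangle with Simone, for 1 in total.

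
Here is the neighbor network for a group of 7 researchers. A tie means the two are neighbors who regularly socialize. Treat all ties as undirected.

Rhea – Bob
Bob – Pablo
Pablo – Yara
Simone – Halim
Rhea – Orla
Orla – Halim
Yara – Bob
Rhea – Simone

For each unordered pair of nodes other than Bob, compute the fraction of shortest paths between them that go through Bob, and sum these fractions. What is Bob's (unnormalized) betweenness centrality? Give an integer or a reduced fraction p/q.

8

Pairs whose geodesics pass through Bob — Pablo–Rhea: 1; Pablo–Simone: 1; Pablo–Halim: 2/2; Pablo–Orla: 1; Yara–Rhea: 1; Yara–Simone: 1; Yara–Halim: 2/2; Yara–Orla: 1.
All other pairs contribute 0.
Summing the contributions gives betweenness(Bob) = 8.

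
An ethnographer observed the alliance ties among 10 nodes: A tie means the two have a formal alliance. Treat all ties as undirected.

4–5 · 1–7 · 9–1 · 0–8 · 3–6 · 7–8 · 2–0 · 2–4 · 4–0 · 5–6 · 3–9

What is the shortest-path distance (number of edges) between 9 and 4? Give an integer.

One shortest route is 9 – 3 – 6 – 5 – 4, which uses 4 edges, and at distance 3 from 9 we only reach {5, 8}, which does not include 4. So d(9,4) = 4.

4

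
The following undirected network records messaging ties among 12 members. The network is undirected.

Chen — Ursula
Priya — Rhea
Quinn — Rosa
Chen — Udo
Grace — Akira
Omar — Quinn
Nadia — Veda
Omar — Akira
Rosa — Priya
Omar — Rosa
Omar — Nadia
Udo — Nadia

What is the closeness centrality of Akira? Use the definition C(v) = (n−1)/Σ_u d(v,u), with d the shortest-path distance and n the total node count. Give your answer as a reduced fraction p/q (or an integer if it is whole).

11/30

Distances from Akira: Chen:4, Grace:1, Nadia:2, Omar:1, Priya:3, Quinn:2, Rhea:4, Rosa:2, Udo:3, Ursula:5, Veda:3. Sum = 30.
n = 12, so closeness = 11/30.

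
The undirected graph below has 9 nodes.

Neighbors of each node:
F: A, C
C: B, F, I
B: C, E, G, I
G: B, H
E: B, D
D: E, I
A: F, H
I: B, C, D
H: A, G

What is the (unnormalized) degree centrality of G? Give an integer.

2

G is directly tied to B and H. That is 2 neighbors, so the degree of G is 2.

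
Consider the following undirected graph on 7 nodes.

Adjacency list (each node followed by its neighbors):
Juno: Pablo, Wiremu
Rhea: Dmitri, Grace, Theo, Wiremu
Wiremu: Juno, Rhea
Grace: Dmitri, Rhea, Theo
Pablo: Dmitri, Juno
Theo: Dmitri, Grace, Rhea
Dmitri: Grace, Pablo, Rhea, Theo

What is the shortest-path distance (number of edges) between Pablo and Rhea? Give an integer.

2

One shortest route is Pablo – Dmitri – Rhea, which uses 2 edges, and Pablo and Rhea are not directly tied, so nothing shorter exists. So d(Pablo,Rhea) = 2.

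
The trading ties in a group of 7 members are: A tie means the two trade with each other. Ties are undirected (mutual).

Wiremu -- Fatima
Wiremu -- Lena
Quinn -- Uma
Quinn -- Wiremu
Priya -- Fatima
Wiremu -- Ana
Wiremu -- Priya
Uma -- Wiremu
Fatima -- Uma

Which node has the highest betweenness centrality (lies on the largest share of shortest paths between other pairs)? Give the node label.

Unnormalized betweenness of each node: Ana:0, Fatima:1/2, Lena:0, Priya:0, Quinn:0, Uma:1/2, Wiremu:11.
Wiremu has the largest value, 11, making it the main broker — the node through which the most shortest paths run.

Wiremu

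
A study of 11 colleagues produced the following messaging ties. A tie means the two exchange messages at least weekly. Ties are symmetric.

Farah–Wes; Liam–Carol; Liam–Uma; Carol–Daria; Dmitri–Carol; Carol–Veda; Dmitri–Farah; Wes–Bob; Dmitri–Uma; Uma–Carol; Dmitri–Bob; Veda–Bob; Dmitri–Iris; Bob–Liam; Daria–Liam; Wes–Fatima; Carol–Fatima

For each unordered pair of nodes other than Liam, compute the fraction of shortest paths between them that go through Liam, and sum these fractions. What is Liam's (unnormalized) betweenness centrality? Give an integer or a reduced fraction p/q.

37/12

Pairs whose geodesics pass through Liam — Daria–Wes: 1/2; Daria–Uma: 1/2; Daria–Bob: 1; Wes–Uma: 1/4; Carol–Bob: 1/3; Uma–Bob: 1/2.
All other pairs contribute 0.
Summing the contributions gives betweenness(Liam) = 37/12.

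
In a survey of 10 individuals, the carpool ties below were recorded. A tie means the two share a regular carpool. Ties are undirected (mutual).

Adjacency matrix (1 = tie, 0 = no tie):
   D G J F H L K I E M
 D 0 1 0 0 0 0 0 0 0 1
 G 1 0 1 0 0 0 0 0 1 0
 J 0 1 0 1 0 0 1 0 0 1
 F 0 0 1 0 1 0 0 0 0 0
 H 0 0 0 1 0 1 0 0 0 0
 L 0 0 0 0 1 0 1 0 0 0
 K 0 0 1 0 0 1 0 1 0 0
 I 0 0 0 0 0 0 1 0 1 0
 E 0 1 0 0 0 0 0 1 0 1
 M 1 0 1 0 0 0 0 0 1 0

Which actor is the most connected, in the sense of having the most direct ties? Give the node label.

J

Degrees — D:2, E:3, F:2, G:3, H:2, I:2, J:4, K:3, L:2, M:3.
The maximum is 4, attained only by J.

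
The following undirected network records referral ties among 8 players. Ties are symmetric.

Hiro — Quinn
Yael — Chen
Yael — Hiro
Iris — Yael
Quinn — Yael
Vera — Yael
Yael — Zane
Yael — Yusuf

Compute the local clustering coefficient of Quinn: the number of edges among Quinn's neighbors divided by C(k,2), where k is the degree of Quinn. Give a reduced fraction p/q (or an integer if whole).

1

Quinn's neighbors: Hiro and Yael (k = 2).
Possible neighbor pairs: C(2,2) = 1. Edges among them: Hiro–Yael → e = 1.
Clustering(Quinn) = 1/1.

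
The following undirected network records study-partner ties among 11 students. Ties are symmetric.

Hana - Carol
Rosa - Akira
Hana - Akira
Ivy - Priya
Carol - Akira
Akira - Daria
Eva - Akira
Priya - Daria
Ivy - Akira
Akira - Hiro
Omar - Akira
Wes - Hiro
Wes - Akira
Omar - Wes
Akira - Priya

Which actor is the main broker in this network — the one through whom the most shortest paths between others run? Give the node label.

Akira

Unnormalized betweenness of each node: Akira:39, Carol:0, Daria:0, Eva:0, Hana:0, Hiro:0, Ivy:0, Omar:0, Priya:1/2, Rosa:0, Wes:1/2.
Akira has the largest value, 39, making it the main broker — the node through which the most shortest paths run.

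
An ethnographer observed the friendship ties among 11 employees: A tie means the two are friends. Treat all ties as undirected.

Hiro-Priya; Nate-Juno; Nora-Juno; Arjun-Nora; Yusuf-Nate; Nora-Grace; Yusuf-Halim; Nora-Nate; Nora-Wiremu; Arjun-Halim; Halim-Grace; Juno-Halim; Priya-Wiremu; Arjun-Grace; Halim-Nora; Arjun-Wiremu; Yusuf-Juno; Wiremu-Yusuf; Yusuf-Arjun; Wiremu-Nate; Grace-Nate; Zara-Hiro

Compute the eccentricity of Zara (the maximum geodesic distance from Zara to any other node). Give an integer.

Distances from Zara: Arjun:4, Grace:5, Halim:5, Hiro:1, Juno:5, Nate:4, Nora:4, Priya:2, Wiremu:3, Yusuf:4.
The largest is 5 (to Halim, Juno, and Grace), so the eccentricity of Zara is 5.

5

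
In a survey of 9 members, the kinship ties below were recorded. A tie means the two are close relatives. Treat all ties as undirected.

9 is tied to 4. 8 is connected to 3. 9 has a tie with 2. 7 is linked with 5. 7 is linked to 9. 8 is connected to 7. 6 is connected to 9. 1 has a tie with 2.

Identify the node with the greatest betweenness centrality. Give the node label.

9

Unnormalized betweenness of each node: 1:0, 2:7, 3:0, 4:0, 5:0, 6:0, 7:17, 8:7, 9:21.
9 has the largest value, 21, making it the main broker — the node through which the most shortest paths run.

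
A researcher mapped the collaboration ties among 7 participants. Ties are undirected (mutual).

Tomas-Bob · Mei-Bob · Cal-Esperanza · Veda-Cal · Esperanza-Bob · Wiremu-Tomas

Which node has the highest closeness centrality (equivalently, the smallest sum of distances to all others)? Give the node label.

Bob

Farness (sum of distances to all others) for each node — Bob:10, Cal:14, Esperanza:11, Mei:15, Tomas:13, Veda:19, Wiremu:18.
The smallest farness is 10, for Bob, so Bob has the highest closeness.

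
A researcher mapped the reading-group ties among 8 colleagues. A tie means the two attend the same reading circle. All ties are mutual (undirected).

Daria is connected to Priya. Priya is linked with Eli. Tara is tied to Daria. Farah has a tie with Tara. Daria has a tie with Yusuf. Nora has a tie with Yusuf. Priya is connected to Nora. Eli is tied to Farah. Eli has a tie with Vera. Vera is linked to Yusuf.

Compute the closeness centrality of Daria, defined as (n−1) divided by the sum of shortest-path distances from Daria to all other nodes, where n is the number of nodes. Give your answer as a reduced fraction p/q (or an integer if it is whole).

Distances from Daria: Eli:2, Farah:2, Nora:2, Priya:1, Tara:1, Vera:2, Yusuf:1. Sum = 11.
n = 8, so closeness = 7/11.

7/11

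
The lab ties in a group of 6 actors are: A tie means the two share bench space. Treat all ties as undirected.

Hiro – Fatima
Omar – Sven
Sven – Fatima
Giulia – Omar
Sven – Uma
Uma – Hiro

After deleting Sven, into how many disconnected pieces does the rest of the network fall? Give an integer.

Without Sven, the remaining ties split the others into: {Fatima, Hiro, Uma}; {Giulia, Omar}.
That's 2 separate components.

2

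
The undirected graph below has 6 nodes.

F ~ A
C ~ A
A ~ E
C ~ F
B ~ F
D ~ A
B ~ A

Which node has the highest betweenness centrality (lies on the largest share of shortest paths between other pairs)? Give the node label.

A

Unnormalized betweenness of each node: A:15/2, B:0, C:0, D:0, E:0, F:1/2.
A has the largest value, 15/2, making it the main broker — the node through which the most shortest paths run.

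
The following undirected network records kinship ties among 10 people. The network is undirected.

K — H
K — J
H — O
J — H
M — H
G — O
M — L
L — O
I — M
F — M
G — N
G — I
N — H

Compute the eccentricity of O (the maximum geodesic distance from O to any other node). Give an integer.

3

Distances from O: F:3, G:1, H:1, I:2, J:2, K:2, L:1, M:2, N:2.
The largest is 3 (to F), so the eccentricity of O is 3.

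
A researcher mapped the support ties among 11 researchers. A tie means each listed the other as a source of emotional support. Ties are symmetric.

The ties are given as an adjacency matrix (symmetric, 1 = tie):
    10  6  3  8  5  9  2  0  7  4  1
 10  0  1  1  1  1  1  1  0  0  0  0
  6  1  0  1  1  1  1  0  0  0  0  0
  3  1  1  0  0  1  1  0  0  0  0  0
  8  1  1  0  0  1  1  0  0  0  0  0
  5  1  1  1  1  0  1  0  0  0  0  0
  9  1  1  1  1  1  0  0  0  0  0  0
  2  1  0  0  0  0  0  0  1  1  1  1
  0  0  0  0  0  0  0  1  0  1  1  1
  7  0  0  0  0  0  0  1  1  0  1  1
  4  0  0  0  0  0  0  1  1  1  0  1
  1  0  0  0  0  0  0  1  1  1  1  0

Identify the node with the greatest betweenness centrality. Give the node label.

Unnormalized betweenness of each node: 0:0, 1:0, 2:24, 3:0, 4:0, 5:1/4, 6:1/4, 7:0, 8:0, 9:1/4, 10:101/4.
10 has the largest value, 101/4, making it the main broker — the node through which the most shortest paths run.

10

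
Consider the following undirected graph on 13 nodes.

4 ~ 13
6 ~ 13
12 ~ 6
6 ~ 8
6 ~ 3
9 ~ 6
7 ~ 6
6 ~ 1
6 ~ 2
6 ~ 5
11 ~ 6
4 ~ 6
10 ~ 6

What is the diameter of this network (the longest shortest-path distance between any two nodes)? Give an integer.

2

Eccentricity of each node (its greatest distance to any other): 1:2, 2:2, 3:2, 4:2, 5:2, 6:1, 7:2, 8:2, 9:2, 10:2, 11:2, 12:2, 13:2.
The maximum eccentricity is 2, realized for instance by the pair 9–11 via 9 – 6 – 11. So the diameter is 2.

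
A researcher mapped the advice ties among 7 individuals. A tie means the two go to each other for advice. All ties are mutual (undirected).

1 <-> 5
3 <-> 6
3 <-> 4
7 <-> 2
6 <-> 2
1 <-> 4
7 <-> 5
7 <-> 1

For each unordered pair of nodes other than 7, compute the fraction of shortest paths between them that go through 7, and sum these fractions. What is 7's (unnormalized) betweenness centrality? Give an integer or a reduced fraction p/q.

4

Pairs whose geodesics pass through 7 — 6–5: 1; 6–1: 1/2; 2–5: 1; 2–1: 1; 2–4: 1/2.
All other pairs contribute 0.
Summing the contributions gives betweenness(7) = 4.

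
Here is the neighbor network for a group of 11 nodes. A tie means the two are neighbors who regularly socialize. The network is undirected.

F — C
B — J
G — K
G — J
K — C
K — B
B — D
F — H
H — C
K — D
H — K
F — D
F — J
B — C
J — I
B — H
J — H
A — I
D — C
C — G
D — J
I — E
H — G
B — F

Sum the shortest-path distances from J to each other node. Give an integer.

14

Distances from J: A:2, B:1, C:2, D:1, E:2, F:1, G:1, H:1, I:1, K:2.
Sum = 2 + 1 + 2 + 1 + 2 + 1 + 1 + 1 + 1 + 2 = 14.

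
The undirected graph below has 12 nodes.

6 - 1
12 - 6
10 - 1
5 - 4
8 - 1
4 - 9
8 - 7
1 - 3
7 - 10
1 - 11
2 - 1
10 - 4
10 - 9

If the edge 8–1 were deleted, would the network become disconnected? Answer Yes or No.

No

Even without that edge, 8 still reaches 1 via 8 – 7 – 10 – 1, so the network stays connected. Not a bridge.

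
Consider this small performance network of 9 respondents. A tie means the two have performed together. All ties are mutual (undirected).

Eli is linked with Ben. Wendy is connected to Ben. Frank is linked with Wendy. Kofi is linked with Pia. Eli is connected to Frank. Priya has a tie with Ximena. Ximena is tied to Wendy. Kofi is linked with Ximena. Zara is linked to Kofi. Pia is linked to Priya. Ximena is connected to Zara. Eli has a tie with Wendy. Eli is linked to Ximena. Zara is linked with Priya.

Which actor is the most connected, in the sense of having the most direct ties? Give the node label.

Degrees — Ben:2, Eli:4, Frank:2, Kofi:3, Pia:2, Priya:3, Wendy:4, Ximena:5, Zara:3.
The maximum is 5, attained only by Ximena.

Ximena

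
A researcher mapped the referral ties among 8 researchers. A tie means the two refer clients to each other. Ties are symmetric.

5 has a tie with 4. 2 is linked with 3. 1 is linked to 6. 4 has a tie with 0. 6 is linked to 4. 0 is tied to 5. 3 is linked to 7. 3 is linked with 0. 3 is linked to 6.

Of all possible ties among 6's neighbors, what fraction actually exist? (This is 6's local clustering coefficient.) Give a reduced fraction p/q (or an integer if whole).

0

6's neighbors: 1, 3, and 4 (k = 3).
Possible neighbor pairs: C(3,2) = 3. Edges among them: none → e = 0.
Clustering(6) = 0/3 = 0.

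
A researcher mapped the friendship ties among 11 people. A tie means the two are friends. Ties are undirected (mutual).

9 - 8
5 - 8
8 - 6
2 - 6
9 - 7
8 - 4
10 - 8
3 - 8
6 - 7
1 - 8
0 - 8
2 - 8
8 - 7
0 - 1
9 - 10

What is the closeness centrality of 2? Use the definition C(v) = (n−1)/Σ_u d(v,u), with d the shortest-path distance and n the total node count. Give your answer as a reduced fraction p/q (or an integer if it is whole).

5/9

Distances from 2: 0:2, 1:2, 3:2, 4:2, 5:2, 6:1, 7:2, 8:1, 9:2, 10:2. Sum = 18.
n = 11, so closeness = 10/18 = 5/9.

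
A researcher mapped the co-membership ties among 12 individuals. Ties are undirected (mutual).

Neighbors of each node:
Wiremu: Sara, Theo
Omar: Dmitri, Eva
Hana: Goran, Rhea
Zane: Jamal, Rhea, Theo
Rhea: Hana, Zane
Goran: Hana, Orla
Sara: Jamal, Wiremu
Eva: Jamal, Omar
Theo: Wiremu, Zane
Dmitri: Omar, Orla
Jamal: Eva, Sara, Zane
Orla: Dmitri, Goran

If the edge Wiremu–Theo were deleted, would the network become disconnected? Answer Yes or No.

No

Even without that edge, Wiremu still reaches Theo via Wiremu – Sara – Jamal – Zane – Theo, so the network stays connected. Not a bridge.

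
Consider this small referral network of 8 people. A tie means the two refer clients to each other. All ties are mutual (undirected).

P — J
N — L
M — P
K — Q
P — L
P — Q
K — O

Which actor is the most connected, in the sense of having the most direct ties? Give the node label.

P

Degrees — J:1, K:2, L:2, M:1, N:1, O:1, P:4, Q:2.
The maximum is 4, attained only by P.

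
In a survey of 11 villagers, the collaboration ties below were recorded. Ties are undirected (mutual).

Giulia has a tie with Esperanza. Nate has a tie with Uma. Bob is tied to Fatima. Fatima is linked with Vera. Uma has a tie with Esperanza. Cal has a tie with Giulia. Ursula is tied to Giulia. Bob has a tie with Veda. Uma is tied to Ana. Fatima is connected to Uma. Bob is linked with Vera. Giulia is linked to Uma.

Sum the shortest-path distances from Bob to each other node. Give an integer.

25

Distances from Bob: Ana:3, Cal:4, Esperanza:3, Fatima:1, Giulia:3, Nate:3, Uma:2, Ursula:4, Veda:1, Vera:1.
Sum = 3 + 4 + 3 + 1 + 3 + 3 + 2 + 4 + 1 + 1 = 25.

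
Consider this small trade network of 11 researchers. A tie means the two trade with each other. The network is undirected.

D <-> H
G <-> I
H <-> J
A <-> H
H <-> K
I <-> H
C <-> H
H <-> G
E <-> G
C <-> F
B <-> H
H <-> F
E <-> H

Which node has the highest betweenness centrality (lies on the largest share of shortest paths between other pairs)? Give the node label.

H

Unnormalized betweenness of each node: A:0, B:0, C:0, D:0, E:0, F:0, G:1/2, H:83/2, I:0, J:0, K:0.
H has the largest value, 83/2, making it the main broker — the node through which the most shortest paths run.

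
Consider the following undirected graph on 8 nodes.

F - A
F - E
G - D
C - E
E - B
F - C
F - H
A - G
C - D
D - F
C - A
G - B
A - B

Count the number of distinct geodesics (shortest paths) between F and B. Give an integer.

2

The shortest distance is 2. The length-2 paths are: F–A–B; F–E–B.
That gives 2 distinct shortest paths.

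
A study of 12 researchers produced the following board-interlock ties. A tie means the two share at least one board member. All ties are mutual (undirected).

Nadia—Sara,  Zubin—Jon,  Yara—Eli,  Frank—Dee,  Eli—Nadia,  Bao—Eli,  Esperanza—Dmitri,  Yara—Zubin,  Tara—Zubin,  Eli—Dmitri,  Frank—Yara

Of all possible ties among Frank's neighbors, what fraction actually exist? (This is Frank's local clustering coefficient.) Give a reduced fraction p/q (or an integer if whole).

0

Frank's neighbors: Dee and Yara (k = 2).
Possible neighbor pairs: C(2,2) = 1. Edges among them: none → e = 0.
Clustering(Frank) = 0/1.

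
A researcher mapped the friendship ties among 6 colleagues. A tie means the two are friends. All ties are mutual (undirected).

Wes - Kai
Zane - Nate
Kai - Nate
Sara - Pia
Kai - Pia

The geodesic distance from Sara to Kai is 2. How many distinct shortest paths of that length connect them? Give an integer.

1

The shortest distance is 2, and the only length-2 path is Sara–Pia–Kai. So there is exactly 1 shortest path.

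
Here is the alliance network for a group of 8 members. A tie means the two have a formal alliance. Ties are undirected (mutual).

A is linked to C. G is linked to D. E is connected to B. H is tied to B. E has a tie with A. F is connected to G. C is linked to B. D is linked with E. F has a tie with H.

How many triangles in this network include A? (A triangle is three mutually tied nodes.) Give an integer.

A's neighbors are C and E, but none of them are tied to each other, so no triangle contains A.

0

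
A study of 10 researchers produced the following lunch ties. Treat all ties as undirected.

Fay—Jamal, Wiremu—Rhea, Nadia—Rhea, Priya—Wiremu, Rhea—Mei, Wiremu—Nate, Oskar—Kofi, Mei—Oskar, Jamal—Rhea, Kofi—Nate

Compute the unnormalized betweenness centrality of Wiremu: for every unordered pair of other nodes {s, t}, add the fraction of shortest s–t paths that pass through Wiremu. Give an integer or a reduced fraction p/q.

Pairs whose geodesics pass through Wiremu — Oskar–Priya: 2/2; Kofi–Jamal: 1/2; Kofi–Priya: 1; Kofi–Nadia: 1/2; Kofi–Fay: 1/2; Kofi–Rhea: 1/2; Nate–Jamal: 1; Nate–Mei: 1/2; Nate–Priya: 1; Nate–Nadia: 1; Nate–Fay: 1; Nate–Rhea: 1; Jamal–Priya: 1; Mei–Priya: 1 … (+3 more pairs).
All other pairs contribute 0.
Summing the contributions gives betweenness(Wiremu) = 29/2.

29/2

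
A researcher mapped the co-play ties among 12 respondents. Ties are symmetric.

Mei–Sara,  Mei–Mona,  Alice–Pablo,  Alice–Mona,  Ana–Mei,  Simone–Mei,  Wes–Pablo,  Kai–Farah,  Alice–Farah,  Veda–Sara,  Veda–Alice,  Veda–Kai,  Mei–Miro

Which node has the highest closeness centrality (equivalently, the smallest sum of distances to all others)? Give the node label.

Farness (sum of distances to all others) for each node — Alice:21, Ana:32, Farah:29, Kai:31, Mei:22, Miro:32, Mona:22, Pablo:29, Sara:24, Simone:32, Veda:23, Wes:39.
The smallest farness is 21, for Alice, so Alice has the highest closeness.

Alice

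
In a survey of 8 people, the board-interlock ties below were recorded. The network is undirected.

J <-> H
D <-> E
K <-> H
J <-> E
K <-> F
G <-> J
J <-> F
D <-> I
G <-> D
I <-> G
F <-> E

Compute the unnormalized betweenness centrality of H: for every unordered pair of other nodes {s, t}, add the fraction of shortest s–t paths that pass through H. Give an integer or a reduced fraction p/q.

4/3

Pairs whose geodesics pass through H — J–K: 1/2; G–K: 1/2; I–K: 1/3.
All other pairs contribute 0.
Summing the contributions gives betweenness(H) = 4/3.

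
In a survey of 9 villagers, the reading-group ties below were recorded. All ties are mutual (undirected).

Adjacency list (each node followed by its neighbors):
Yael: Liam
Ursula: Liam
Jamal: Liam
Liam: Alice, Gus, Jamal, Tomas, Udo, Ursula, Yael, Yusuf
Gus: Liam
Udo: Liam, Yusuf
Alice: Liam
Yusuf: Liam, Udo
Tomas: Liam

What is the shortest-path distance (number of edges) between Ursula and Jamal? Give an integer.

2

One shortest route is Ursula – Liam – Jamal, which uses 2 edges, and Ursula and Jamal are not directly tied, so nothing shorter exists. So d(Ursula,Jamal) = 2.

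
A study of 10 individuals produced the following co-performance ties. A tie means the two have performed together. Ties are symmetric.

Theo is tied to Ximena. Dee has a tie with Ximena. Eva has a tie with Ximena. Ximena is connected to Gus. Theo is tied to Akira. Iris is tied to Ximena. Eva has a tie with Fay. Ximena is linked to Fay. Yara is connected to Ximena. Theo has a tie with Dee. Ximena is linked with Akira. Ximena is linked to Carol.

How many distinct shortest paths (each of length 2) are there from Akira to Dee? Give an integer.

2

The shortest distance is 2. The length-2 paths are: Akira–Ximena–Dee; Akira–Theo–Dee.
That gives 2 distinct shortest paths.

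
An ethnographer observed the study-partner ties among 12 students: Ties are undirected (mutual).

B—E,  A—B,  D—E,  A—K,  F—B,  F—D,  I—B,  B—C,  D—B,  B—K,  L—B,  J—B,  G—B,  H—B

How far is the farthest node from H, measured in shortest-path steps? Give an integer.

Distances from H: A:2, B:1, C:2, D:2, E:2, F:2, G:2, I:2, J:2, K:2, L:2.
The largest is 2 (to G, I, F, E, J, L, C, D, A, and K), so the eccentricity of H is 2.

2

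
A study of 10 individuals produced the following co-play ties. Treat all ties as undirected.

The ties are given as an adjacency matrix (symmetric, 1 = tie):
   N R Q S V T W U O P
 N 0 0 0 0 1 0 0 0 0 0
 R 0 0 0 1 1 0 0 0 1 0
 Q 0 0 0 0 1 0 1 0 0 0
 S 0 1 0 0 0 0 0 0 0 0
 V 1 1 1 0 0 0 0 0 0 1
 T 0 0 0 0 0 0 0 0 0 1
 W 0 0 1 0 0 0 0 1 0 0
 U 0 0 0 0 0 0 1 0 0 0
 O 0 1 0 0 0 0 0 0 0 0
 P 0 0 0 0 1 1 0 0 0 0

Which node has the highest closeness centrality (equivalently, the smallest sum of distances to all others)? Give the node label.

V

Farness (sum of distances to all others) for each node — N:23, O:27, P:21, Q:19, R:19, S:27, T:29, U:33, V:15, W:25.
The smallest farness is 15, for V, so V has the highest closeness.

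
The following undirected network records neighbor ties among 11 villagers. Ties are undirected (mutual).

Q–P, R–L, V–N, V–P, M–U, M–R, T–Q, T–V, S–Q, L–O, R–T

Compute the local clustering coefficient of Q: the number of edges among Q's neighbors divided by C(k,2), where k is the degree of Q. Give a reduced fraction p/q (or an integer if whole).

Q's neighbors: P, S, and T (k = 3).
Possible neighbor pairs: C(3,2) = 3. Edges among them: none → e = 0.
Clustering(Q) = 0/3 = 0.

0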